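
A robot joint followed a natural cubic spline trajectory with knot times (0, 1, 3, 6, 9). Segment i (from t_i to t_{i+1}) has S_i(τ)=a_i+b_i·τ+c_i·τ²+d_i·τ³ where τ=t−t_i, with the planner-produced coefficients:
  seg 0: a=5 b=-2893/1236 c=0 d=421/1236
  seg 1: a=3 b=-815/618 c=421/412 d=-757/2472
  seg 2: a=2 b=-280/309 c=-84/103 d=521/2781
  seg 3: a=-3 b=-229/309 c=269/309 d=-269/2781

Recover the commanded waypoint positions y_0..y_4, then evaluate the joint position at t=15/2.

y_0=5 y_1=3 y_2=2 y_3=-3 y_4=0
S(15/2) = -2043/824

y_0 = S_0(0) = a_0 = 5
y_1 = S_1(0) = a_1 = 3
y_2 = S_2(0) = a_2 = 2
y_3 = S_3(0) = a_3 = -3
y_4 = S_3(3) = 0
t_q=15/2 is in segment 3 (τ=3/2); S_3(τ)=-2043/824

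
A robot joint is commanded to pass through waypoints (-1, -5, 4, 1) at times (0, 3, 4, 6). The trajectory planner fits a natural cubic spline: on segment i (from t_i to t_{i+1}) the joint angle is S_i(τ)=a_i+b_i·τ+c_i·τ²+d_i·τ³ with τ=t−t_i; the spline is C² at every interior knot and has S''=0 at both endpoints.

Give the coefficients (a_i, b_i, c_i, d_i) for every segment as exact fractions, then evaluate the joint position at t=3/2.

Δ: Δ0=-4/3, Δ1=9, Δ2=-3/2
row 1: diag=8, rhs=62; c'=1/8, d'=31/4
row 2: denom=6−1·1/8=47/8; d'=(-63−1·31/4)/(47/8)=-566/47
back: M2=-566/47
back: M1=31/4−1/8·-566/47=435/47
M: M0=0, M1=435/47, M2=-566/47, M3=0
seg 0: a=-1, c=M0/2=0, d=(M1−M0)/(6·3)=145/282, b=Δ0−h0·(2M0+M1)/6=-1681/282
seg 1: a=-5, c=M1/2=435/94, d=(M2−M1)/(6·1)=-1001/282, b=Δ1−h1·(2M1+M2)/6=1117/141
seg 2: a=4, c=M2/2=-283/47, d=(M3−M2)/(6·2)=283/282, b=Δ2−h2·(2M2+M3)/6=1841/282
t_q=3/2 → seg 0, τ=3/2; S=-1+-1681/282·τ+0·τ²+145/282·τ³=-6171/752

  seg 0: a=-1 b=-1681/282 c=0 d=145/282
  seg 1: a=-5 b=1117/141 c=435/94 d=-1001/282
  seg 2: a=4 b=1841/282 c=-283/47 d=283/282
S(3/2) = -6171/752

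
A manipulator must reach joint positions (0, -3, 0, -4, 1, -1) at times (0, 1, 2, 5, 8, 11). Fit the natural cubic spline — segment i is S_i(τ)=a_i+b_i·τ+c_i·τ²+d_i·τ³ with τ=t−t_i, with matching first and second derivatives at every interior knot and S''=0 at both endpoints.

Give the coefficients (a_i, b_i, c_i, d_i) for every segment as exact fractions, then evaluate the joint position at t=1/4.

Δ: Δ0=-3, Δ1=3, Δ2=-4/3, Δ3=5/3, Δ4=-2/3
row 1: diag=4, rhs=36; c'=1/4, d'=9
row 2: denom=8−1·1/4=31/4; d'=(-26−1·9)/(31/4)=-140/31
row 3: denom=12−3·12/31=336/31; d'=(18−3·-140/31)/(336/31)=163/56
row 4: denom=12−3·31/112=1251/112; d'=(-14−3·163/56)/(1251/112)=-2546/1251
back: M4=-2546/1251
back: M3=163/56−31/112·-2546/1251=4346/1251
back: M2=-140/31−12/31·4346/1251=-2444/417
back: M1=9−1/4·-2444/417=4364/417
M: M0=0, M1=4364/417, M2=-2444/417, M3=4346/1251, M4=-2546/1251, M5=0
seg 0: a=0, c=M0/2=0, d=(M1−M0)/(6·1)=2182/1251, b=Δ0−h0·(2M0+M1)/6=-5935/1251
seg 1: a=-3, c=M1/2=2182/417, d=(M2−M1)/(6·1)=-3404/1251, b=Δ1−h1·(2M1+M2)/6=611/1251
seg 2: a=0, c=M2/2=-1222/417, d=(M3−M2)/(6·3)=5839/11259, b=Δ2−h2·(2M2+M3)/6=3491/1251
seg 3: a=-4, c=M3/2=2173/1251, d=(M4−M3)/(6·3)=-3446/11259, b=Δ3−h3·(2M3+M4)/6=-988/1251
seg 4: a=1, c=M4/2=-1273/1251, d=(M5−M4)/(6·3)=1273/11259, b=Δ4−h4·(2M4+M5)/6=1712/1251
t_q=1/4 → seg 0, τ=1/4; S=0+-5935/1251·τ+0·τ²+2182/1251·τ³=-15463/13344

  seg 0: a=0 b=-5935/1251 c=0 d=2182/1251
  seg 1: a=-3 b=611/1251 c=2182/417 d=-3404/1251
  seg 2: a=0 b=3491/1251 c=-1222/417 d=5839/11259
  seg 3: a=-4 b=-988/1251 c=2173/1251 d=-3446/11259
  seg 4: a=1 b=1712/1251 c=-1273/1251 d=1273/11259
S(1/4) = -15463/13344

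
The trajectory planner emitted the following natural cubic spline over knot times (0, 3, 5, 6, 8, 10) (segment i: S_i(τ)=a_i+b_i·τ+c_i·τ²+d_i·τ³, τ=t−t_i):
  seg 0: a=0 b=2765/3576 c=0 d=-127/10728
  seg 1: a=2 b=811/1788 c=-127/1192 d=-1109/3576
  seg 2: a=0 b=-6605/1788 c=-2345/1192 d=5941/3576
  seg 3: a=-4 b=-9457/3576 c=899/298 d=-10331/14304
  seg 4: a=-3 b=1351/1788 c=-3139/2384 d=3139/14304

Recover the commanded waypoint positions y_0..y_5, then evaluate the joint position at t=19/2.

y_0=0 y_1=2 y_2=0 y_3=-4 y_4=-3 y_5=-5
S(19/2) = -155953/38144

y_0 = S_0(0) = a_0 = 0
y_1 = S_1(0) = a_1 = 2
y_2 = S_2(0) = a_2 = 0
y_3 = S_3(0) = a_3 = -4
y_4 = S_4(0) = a_4 = -3
y_5 = S_4(2) = -5
t_q=19/2 is in segment 4 (τ=3/2); S_4(τ)=-155953/38144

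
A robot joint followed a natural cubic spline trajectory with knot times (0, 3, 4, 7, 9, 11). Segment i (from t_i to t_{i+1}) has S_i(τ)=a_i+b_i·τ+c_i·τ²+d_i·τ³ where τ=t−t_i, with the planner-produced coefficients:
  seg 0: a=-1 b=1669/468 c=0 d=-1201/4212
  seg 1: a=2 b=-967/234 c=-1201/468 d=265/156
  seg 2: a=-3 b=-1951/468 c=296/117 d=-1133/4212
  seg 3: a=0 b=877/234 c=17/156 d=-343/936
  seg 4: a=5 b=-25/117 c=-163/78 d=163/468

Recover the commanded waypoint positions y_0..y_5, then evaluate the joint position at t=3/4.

y_0=-1 y_1=2 y_2=-3 y_3=0 y_4=5 y_5=-1
S(3/4) = 5173/3328

y_0 = S_0(0) = a_0 = -1
y_1 = S_1(0) = a_1 = 2
y_2 = S_2(0) = a_2 = -3
y_3 = S_3(0) = a_3 = 0
y_4 = S_4(0) = a_4 = 5
y_5 = S_4(2) = -1
t_q=3/4 is in segment 0 (τ=3/4); S_0(τ)=5173/3328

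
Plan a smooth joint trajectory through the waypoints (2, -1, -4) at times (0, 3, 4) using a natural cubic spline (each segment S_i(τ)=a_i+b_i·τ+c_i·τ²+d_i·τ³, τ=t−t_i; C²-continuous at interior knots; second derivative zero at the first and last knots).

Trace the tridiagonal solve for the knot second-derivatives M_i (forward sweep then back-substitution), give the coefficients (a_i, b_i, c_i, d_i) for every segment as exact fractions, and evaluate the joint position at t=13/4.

Δ: Δ0=-1, Δ1=-3
row 1: diag=8, rhs=-12; c'=1/8, d'=-3/2
back: M1=-3/2
M: M0=0, M1=-3/2, M2=0
seg 0: a=2, c=M0/2=0, d=(M1−M0)/(6·3)=-1/12, b=Δ0−h0·(2M0+M1)/6=-1/4
seg 1: a=-1, c=M1/2=-3/4, d=(M2−M1)/(6·1)=1/4, b=Δ1−h1·(2M1+M2)/6=-5/2
t_q=13/4 → seg 1, τ=1/4; S=-1+-5/2·τ+-3/4·τ²+1/4·τ³=-427/256

  seg 0: a=2 b=-1/4 c=0 d=-1/12
  seg 1: a=-1 b=-5/2 c=-3/4 d=1/4
S(13/4) = -427/256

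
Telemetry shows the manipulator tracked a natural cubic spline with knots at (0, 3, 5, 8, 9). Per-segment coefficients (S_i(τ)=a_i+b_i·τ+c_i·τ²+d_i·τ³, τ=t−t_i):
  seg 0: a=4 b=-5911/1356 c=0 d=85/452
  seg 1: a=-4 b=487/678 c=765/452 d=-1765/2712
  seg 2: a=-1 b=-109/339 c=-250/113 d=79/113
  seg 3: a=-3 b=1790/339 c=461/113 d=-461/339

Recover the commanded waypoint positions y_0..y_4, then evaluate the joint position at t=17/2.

y_0=4 y_1=-4 y_2=-1 y_3=-3 y_4=5
S(17/2) = 443/904

y_0 = S_0(0) = a_0 = 4
y_1 = S_1(0) = a_1 = -4
y_2 = S_2(0) = a_2 = -1
y_3 = S_3(0) = a_3 = -3
y_4 = S_3(1) = 5
t_q=17/2 is in segment 3 (τ=1/2); S_3(τ)=443/904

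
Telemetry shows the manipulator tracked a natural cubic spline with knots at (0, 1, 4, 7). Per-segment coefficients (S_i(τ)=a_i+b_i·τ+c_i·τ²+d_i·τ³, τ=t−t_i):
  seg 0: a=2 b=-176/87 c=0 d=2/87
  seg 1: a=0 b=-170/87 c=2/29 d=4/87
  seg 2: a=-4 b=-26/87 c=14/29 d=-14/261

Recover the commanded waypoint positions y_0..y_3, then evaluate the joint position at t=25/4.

y_0 = S_0(0) = a_0 = 2
y_1 = S_1(0) = a_1 = 0
y_2 = S_2(0) = a_2 = -4
y_3 = S_2(3) = -2
t_q=25/4 is in segment 2 (τ=9/4); S_2(τ)=-2635/928

y_0=2 y_1=0 y_2=-4 y_3=-2
S(25/4) = -2635/928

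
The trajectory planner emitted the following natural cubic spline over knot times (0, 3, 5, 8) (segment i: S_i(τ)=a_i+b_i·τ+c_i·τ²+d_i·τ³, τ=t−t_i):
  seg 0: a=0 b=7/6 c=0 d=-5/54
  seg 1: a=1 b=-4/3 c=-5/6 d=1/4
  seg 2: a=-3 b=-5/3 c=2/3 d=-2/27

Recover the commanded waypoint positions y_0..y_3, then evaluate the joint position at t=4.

y_0 = S_0(0) = a_0 = 0
y_1 = S_1(0) = a_1 = 1
y_2 = S_2(0) = a_2 = -3
y_3 = S_2(3) = -4
t_q=4 is in segment 1 (τ=1); S_1(τ)=-11/12

y_0=0 y_1=1 y_2=-3 y_3=-4
S(4) = -11/12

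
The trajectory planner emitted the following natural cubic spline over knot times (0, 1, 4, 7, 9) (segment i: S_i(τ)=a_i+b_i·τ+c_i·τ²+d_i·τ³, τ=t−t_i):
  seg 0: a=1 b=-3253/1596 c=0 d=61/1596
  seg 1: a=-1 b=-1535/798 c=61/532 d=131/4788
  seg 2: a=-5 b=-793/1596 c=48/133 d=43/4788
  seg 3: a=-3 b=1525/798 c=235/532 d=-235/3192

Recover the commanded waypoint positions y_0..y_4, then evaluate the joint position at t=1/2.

y_0 = S_0(0) = a_0 = 1
y_1 = S_1(0) = a_1 = -1
y_2 = S_2(0) = a_2 = -5
y_3 = S_3(0) = a_3 = -3
y_4 = S_3(2) = 2
t_q=1/2 is in segment 0 (τ=1/2); S_0(τ)=-61/4256

y_0=1 y_1=-1 y_2=-5 y_3=-3 y_4=2
S(1/2) = -61/4256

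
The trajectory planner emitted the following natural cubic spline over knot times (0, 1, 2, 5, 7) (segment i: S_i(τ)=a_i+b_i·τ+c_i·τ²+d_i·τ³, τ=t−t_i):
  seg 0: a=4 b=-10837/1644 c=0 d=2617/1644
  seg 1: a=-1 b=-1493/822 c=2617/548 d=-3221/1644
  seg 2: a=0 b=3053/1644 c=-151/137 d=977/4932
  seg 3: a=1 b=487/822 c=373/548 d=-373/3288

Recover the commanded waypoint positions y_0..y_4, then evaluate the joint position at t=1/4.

y_0 = S_0(0) = a_0 = 4
y_1 = S_1(0) = a_1 = -1
y_2 = S_2(0) = a_2 = 0
y_3 = S_3(0) = a_3 = 1
y_4 = S_3(2) = 4
t_q=1/4 is in segment 0 (τ=1/4); S_0(τ)=83363/35072

y_0=4 y_1=-1 y_2=0 y_3=1 y_4=4
S(1/4) = 83363/35072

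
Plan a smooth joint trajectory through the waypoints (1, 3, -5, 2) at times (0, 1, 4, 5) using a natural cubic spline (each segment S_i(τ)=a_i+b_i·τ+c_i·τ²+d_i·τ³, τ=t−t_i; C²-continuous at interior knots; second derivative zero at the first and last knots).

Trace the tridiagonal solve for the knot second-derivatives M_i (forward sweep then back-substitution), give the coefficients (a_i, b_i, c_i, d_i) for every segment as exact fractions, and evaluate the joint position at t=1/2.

Δ: Δ0=2, Δ1=-8/3, Δ2=7
row 1: diag=8, rhs=-28; c'=3/8, d'=-7/2
row 2: denom=8−3·3/8=55/8; d'=(58−3·-7/2)/(55/8)=548/55
back: M2=548/55
back: M1=-7/2−3/8·548/55=-398/55
M: M0=0, M1=-398/55, M2=548/55, M3=0
seg 0: a=1, c=M0/2=0, d=(M1−M0)/(6·1)=-199/165, b=Δ0−h0·(2M0+M1)/6=529/165
seg 1: a=3, c=M1/2=-199/55, d=(M2−M1)/(6·3)=43/45, b=Δ1−h1·(2M1+M2)/6=-68/165
seg 2: a=-5, c=M2/2=274/55, d=(M3−M2)/(6·1)=-274/165, b=Δ2−h2·(2M2+M3)/6=607/165
t_q=1/2 → seg 0, τ=1/2; S=1+529/165·τ+0·τ²+-199/165·τ³=1079/440

  seg 0: a=1 b=529/165 c=0 d=-199/165
  seg 1: a=3 b=-68/165 c=-199/55 d=43/45
  seg 2: a=-5 b=607/165 c=274/55 d=-274/165
S(1/2) = 1079/440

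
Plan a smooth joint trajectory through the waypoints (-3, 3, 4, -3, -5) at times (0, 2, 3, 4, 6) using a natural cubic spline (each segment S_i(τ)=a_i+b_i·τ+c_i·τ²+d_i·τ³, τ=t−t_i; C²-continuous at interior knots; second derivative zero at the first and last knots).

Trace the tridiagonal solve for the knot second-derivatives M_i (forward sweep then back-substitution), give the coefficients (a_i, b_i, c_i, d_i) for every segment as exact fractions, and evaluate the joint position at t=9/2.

  seg 0: a=-3 b=95/33 c=0 d=1/33
  seg 1: a=3 b=107/33 c=2/11 d=-80/33
  seg 2: a=4 b=-11/3 c=-78/11 d=124/33
  seg 3: a=-3 b=-217/33 c=46/11 d=-23/33
S(9/2) = -469/88

Δ: Δ0=3, Δ1=1, Δ2=-7, Δ3=-1
row 1: diag=6, rhs=-12; c'=1/6, d'=-2
row 2: denom=4−1·1/6=23/6; d'=(-48−1·-2)/(23/6)=-12
row 3: denom=6−1·6/23=132/23; d'=(36−1·-12)/(132/23)=92/11
back: M3=92/11
back: M2=-12−6/23·92/11=-156/11
back: M1=-2−1/6·-156/11=4/11
M: M0=0, M1=4/11, M2=-156/11, M3=92/11, M4=0
seg 0: a=-3, c=M0/2=0, d=(M1−M0)/(6·2)=1/33, b=Δ0−h0·(2M0+M1)/6=95/33
seg 1: a=3, c=M1/2=2/11, d=(M2−M1)/(6·1)=-80/33, b=Δ1−h1·(2M1+M2)/6=107/33
seg 2: a=4, c=M2/2=-78/11, d=(M3−M2)/(6·1)=124/33, b=Δ2−h2·(2M2+M3)/6=-11/3
seg 3: a=-3, c=M3/2=46/11, d=(M4−M3)/(6·2)=-23/33, b=Δ3−h3·(2M3+M4)/6=-217/33
t_q=9/2 → seg 3, τ=1/2; S=-3+-217/33·τ+46/11·τ²+-23/33·τ³=-469/88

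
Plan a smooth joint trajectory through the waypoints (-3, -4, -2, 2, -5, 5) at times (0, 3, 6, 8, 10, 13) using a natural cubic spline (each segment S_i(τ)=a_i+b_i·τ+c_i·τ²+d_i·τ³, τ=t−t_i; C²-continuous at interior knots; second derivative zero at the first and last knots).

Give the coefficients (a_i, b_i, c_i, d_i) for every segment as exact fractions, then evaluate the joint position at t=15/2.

Δ: Δ0=-1/3, Δ1=2/3, Δ2=2, Δ3=-7/2, Δ4=10/3
row 1: diag=12, rhs=6; c'=1/4, d'=1/2
row 2: denom=10−3·1/4=37/4; d'=(8−3·1/2)/(37/4)=26/37
row 3: denom=8−2·8/37=280/37; d'=(-33−2·26/37)/(280/37)=-1273/280
row 4: denom=10−2·37/140=663/70; d'=(41−2·-1273/280)/(663/70)=7013/1326
back: M4=7013/1326
back: M3=-1273/280−37/140·7013/1326=-3941/663
back: M2=26/37−8/37·-3941/663=1318/663
back: M1=1/2−1/4·1318/663=2/663
M: M0=0, M1=2/663, M2=1318/663, M3=-3941/663, M4=7013/1326, M5=0
seg 0: a=-3, c=M0/2=0, d=(M1−M0)/(6·3)=1/5967, b=Δ0−h0·(2M0+M1)/6=-74/221
seg 1: a=-4, c=M1/2=1/663, d=(M2−M1)/(6·3)=658/5967, b=Δ1−h1·(2M1+M2)/6=-73/221
seg 2: a=-2, c=M2/2=659/663, d=(M3−M2)/(6·2)=-1753/2652, b=Δ2−h2·(2M2+M3)/6=587/221
seg 3: a=2, c=M3/2=-3941/1326, d=(M4−M3)/(6·2)=1655/1768, b=Δ3−h3·(2M3+M4)/6=-862/663
seg 4: a=-5, c=M4/2=7013/2652, d=(M5−M4)/(6·3)=-7013/23868, b=Δ4−h4·(2M4+M5)/6=-2593/1326
t_q=15/2 → seg 2, τ=3/2; S=-2+587/221·τ+659/663·τ²+-1753/2652·τ³=14071/7072

  seg 0: a=-3 b=-74/221 c=0 d=1/5967
  seg 1: a=-4 b=-73/221 c=1/663 d=658/5967
  seg 2: a=-2 b=587/221 c=659/663 d=-1753/2652
  seg 3: a=2 b=-862/663 c=-3941/1326 d=1655/1768
  seg 4: a=-5 b=-2593/1326 c=7013/2652 d=-7013/23868
S(15/2) = 14071/7072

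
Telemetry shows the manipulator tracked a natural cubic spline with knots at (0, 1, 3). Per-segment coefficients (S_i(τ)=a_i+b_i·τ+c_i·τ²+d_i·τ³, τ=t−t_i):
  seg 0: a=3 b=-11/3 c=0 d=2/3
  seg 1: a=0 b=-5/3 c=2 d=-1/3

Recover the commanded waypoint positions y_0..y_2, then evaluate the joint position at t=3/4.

y_0=3 y_1=0 y_2=2
S(3/4) = 17/32

y_0 = S_0(0) = a_0 = 3
y_1 = S_1(0) = a_1 = 0
y_2 = S_1(2) = 2
t_q=3/4 is in segment 0 (τ=3/4); S_0(τ)=17/32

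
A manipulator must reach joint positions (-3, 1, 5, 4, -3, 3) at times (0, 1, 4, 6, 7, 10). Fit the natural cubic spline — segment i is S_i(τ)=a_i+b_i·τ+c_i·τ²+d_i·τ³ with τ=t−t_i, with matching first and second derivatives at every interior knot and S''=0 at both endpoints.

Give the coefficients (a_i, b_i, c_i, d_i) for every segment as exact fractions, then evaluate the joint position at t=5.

  seg 0: a=-3 b=27199/6162 c=0 d=-2551/6162
  seg 1: a=1 b=9773/3081 c=-2551/2054 d=11629/55458
  seg 2: a=5 b=655/474 c=1988/3081 d=-1629/2054
  seg 3: a=4 b=-34225/6162 c=-12673/3081 d=5479/2054
  seg 4: a=-3 b=-17803/3081 c=23965/6162 d=-23965/55458
S(5) = 19207/3081

Δ: Δ0=4, Δ1=4/3, Δ2=-1/2, Δ3=-7, Δ4=2
row 1: diag=8, rhs=-16; c'=3/8, d'=-2
row 2: denom=10−3·3/8=71/8; d'=(-11−3·-2)/(71/8)=-40/71
row 3: denom=6−2·16/71=394/71; d'=(-39−2·-40/71)/(394/71)=-2689/394
row 4: denom=8−1·71/394=3081/394; d'=(54−1·-2689/394)/(3081/394)=23965/3081
back: M4=23965/3081
back: M3=-2689/394−71/394·23965/3081=-25346/3081
back: M2=-40/71−16/71·-25346/3081=3976/3081
back: M1=-2−3/8·3976/3081=-2551/1027
M: M0=0, M1=-2551/1027, M2=3976/3081, M3=-25346/3081, M4=23965/3081, M5=0
seg 0: a=-3, c=M0/2=0, d=(M1−M0)/(6·1)=-2551/6162, b=Δ0−h0·(2M0+M1)/6=27199/6162
seg 1: a=1, c=M1/2=-2551/2054, d=(M2−M1)/(6·3)=11629/55458, b=Δ1−h1·(2M1+M2)/6=9773/3081
seg 2: a=5, c=M2/2=1988/3081, d=(M3−M2)/(6·2)=-1629/2054, b=Δ2−h2·(2M2+M3)/6=655/474
seg 3: a=4, c=M3/2=-12673/3081, d=(M4−M3)/(6·1)=5479/2054, b=Δ3−h3·(2M3+M4)/6=-34225/6162
seg 4: a=-3, c=M4/2=23965/6162, d=(M5−M4)/(6·3)=-23965/55458, b=Δ4−h4·(2M4+M5)/6=-17803/3081
t_q=5 → seg 2, τ=1; S=5+655/474·τ+1988/3081·τ²+-1629/2054·τ³=19207/3081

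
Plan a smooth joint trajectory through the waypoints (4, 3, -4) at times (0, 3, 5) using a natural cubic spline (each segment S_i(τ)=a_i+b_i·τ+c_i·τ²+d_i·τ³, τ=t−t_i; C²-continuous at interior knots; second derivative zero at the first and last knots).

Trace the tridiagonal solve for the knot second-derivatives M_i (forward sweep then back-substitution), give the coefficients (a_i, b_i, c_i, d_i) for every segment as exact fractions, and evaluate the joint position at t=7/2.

Δ: Δ0=-1/3, Δ1=-7/2
row 1: diag=10, rhs=-19; c'=1/5, d'=-19/10
back: M1=-19/10
M: M0=0, M1=-19/10, M2=0
seg 0: a=4, c=M0/2=0, d=(M1−M0)/(6·3)=-19/180, b=Δ0−h0·(2M0+M1)/6=37/60
seg 1: a=3, c=M1/2=-19/20, d=(M2−M1)/(6·2)=19/120, b=Δ1−h1·(2M1+M2)/6=-67/30
t_q=7/2 → seg 1, τ=1/2; S=3+-67/30·τ+-19/20·τ²+19/120·τ³=533/320

  seg 0: a=4 b=37/60 c=0 d=-19/180
  seg 1: a=3 b=-67/30 c=-19/20 d=19/120
S(7/2) = 533/320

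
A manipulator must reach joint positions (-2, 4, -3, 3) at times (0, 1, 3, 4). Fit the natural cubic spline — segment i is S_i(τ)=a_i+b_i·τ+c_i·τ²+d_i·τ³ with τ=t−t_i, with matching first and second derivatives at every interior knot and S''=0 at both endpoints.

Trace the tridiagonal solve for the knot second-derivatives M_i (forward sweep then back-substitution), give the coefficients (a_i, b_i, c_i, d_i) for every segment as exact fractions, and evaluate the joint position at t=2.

  seg 0: a=-2 b=67/8 c=0 d=-19/8
  seg 1: a=4 b=5/4 c=-57/8 d=19/8
  seg 2: a=-3 b=5/4 c=57/8 d=-19/8
S(2) = 1/2

Δ: Δ0=6, Δ1=-7/2, Δ2=6
row 1: diag=6, rhs=-57; c'=1/3, d'=-19/2
row 2: denom=6−2·1/3=16/3; d'=(57−2·-19/2)/(16/3)=57/4
back: M2=57/4
back: M1=-19/2−1/3·57/4=-57/4
M: M0=0, M1=-57/4, M2=57/4, M3=0
seg 0: a=-2, c=M0/2=0, d=(M1−M0)/(6·1)=-19/8, b=Δ0−h0·(2M0+M1)/6=67/8
seg 1: a=4, c=M1/2=-57/8, d=(M2−M1)/(6·2)=19/8, b=Δ1−h1·(2M1+M2)/6=5/4
seg 2: a=-3, c=M2/2=57/8, d=(M3−M2)/(6·1)=-19/8, b=Δ2−h2·(2M2+M3)/6=5/4
t_q=2 → seg 1, τ=1; S=4+5/4·τ+-57/8·τ²+19/8·τ³=1/2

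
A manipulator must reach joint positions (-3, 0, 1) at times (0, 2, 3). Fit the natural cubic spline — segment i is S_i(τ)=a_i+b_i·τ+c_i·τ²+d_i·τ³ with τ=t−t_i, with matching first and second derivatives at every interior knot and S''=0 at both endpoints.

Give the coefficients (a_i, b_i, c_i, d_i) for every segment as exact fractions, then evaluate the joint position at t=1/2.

  seg 0: a=-3 b=5/3 c=0 d=-1/24
  seg 1: a=0 b=7/6 c=-1/4 d=1/12
S(1/2) = -139/64

Δ: Δ0=3/2, Δ1=1
row 1: diag=6, rhs=-3; c'=1/6, d'=-1/2
back: M1=-1/2
M: M0=0, M1=-1/2, M2=0
seg 0: a=-3, c=M0/2=0, d=(M1−M0)/(6·2)=-1/24, b=Δ0−h0·(2M0+M1)/6=5/3
seg 1: a=0, c=M1/2=-1/4, d=(M2−M1)/(6·1)=1/12, b=Δ1−h1·(2M1+M2)/6=7/6
t_q=1/2 → seg 0, τ=1/2; S=-3+5/3·τ+0·τ²+-1/24·τ³=-139/64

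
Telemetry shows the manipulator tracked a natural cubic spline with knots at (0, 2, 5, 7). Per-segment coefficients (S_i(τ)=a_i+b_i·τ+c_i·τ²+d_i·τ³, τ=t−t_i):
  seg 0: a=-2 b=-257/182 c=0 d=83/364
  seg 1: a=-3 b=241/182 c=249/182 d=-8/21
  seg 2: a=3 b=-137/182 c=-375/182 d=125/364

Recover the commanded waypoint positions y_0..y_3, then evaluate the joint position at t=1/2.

y_0=-2 y_1=-3 y_2=3 y_3=-4
S(1/2) = -7797/2912

y_0 = S_0(0) = a_0 = -2
y_1 = S_1(0) = a_1 = -3
y_2 = S_2(0) = a_2 = 3
y_3 = S_2(2) = -4
t_q=1/2 is in segment 0 (τ=1/2); S_0(τ)=-7797/2912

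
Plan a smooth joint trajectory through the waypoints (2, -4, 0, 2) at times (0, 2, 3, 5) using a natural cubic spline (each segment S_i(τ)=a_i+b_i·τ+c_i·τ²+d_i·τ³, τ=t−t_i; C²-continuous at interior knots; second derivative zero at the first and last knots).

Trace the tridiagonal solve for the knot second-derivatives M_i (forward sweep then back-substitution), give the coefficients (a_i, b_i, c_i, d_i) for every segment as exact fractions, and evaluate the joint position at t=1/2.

  seg 0: a=2 b=-39/7 c=0 d=9/14
  seg 1: a=-4 b=15/7 c=27/7 d=-2
  seg 2: a=0 b=27/7 c=-15/7 d=5/14
S(1/2) = -79/112

Δ: Δ0=-3, Δ1=4, Δ2=1
row 1: diag=6, rhs=42; c'=1/6, d'=7
row 2: denom=6−1·1/6=35/6; d'=(-18−1·7)/(35/6)=-30/7
back: M2=-30/7
back: M1=7−1/6·-30/7=54/7
M: M0=0, M1=54/7, M2=-30/7, M3=0
seg 0: a=2, c=M0/2=0, d=(M1−M0)/(6·2)=9/14, b=Δ0−h0·(2M0+M1)/6=-39/7
seg 1: a=-4, c=M1/2=27/7, d=(M2−M1)/(6·1)=-2, b=Δ1−h1·(2M1+M2)/6=15/7
seg 2: a=0, c=M2/2=-15/7, d=(M3−M2)/(6·2)=5/14, b=Δ2−h2·(2M2+M3)/6=27/7
t_q=1/2 → seg 0, τ=1/2; S=2+-39/7·τ+0·τ²+9/14·τ³=-79/112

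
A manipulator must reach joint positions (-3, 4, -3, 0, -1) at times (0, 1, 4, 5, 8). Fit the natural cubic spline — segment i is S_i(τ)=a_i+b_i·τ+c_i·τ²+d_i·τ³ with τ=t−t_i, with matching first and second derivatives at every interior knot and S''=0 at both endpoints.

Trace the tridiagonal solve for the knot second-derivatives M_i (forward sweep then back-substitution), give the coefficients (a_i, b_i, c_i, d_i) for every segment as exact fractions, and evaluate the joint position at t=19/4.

Δ: Δ0=7, Δ1=-7/3, Δ2=3, Δ3=-1/3
row 1: diag=8, rhs=-56; c'=3/8, d'=-7
row 2: denom=8−3·3/8=55/8; d'=(32−3·-7)/(55/8)=424/55
row 3: denom=8−1·8/55=432/55; d'=(-20−1·424/55)/(432/55)=-127/36
back: M3=-127/36
back: M2=424/55−8/55·-127/36=74/9
back: M1=-7−3/8·74/9=-121/12
M: M0=0, M1=-121/12, M2=74/9, M3=-127/36, M4=0
seg 0: a=-3, c=M0/2=0, d=(M1−M0)/(6·1)=-121/72, b=Δ0−h0·(2M0+M1)/6=625/72
seg 1: a=4, c=M1/2=-121/24, d=(M2−M1)/(6·3)=659/648, b=Δ1−h1·(2M1+M2)/6=131/36
seg 2: a=-3, c=M2/2=37/9, d=(M3−M2)/(6·1)=-47/24, b=Δ2−h2·(2M2+M3)/6=61/72
seg 3: a=0, c=M3/2=-127/72, d=(M4−M3)/(6·3)=127/648, b=Δ3−h3·(2M3+M4)/6=115/36
t_q=19/4 → seg 2, τ=3/4; S=-3+61/72·τ+37/9·τ²+-47/24·τ³=-1349/1536

  seg 0: a=-3 b=625/72 c=0 d=-121/72
  seg 1: a=4 b=131/36 c=-121/24 d=659/648
  seg 2: a=-3 b=61/72 c=37/9 d=-47/24
  seg 3: a=0 b=115/36 c=-127/72 d=127/648
S(19/4) = -1349/1536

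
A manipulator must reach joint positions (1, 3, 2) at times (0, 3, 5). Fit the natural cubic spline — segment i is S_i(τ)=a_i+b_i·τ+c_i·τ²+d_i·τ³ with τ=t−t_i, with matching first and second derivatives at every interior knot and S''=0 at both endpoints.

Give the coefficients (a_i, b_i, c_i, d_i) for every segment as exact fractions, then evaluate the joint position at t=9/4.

  seg 0: a=1 b=61/60 c=0 d=-7/180
  seg 1: a=3 b=-1/30 c=-7/20 d=7/120
S(9/4) = 3641/1280

Δ: Δ0=2/3, Δ1=-1/2
row 1: diag=10, rhs=-7; c'=1/5, d'=-7/10
back: M1=-7/10
M: M0=0, M1=-7/10, M2=0
seg 0: a=1, c=M0/2=0, d=(M1−M0)/(6·3)=-7/180, b=Δ0−h0·(2M0+M1)/6=61/60
seg 1: a=3, c=M1/2=-7/20, d=(M2−M1)/(6·2)=7/120, b=Δ1−h1·(2M1+M2)/6=-1/30
t_q=9/4 → seg 0, τ=9/4; S=1+61/60·τ+0·τ²+-7/180·τ³=3641/1280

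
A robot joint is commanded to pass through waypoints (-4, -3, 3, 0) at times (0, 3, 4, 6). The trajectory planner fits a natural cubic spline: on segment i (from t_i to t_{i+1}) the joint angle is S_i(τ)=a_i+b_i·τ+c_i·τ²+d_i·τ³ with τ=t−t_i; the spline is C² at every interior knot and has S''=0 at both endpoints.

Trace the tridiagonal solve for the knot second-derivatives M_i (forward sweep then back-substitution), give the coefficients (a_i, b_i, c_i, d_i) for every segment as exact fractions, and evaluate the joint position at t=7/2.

  seg 0: a=-4 b=-653/282 c=0 d=83/282
  seg 1: a=-3 b=794/141 c=249/94 d=-643/282
  seg 2: a=3 b=1153/282 c=-197/47 d=197/282
S(7/2) = 145/752

Δ: Δ0=1/3, Δ1=6, Δ2=-3/2
row 1: diag=8, rhs=34; c'=1/8, d'=17/4
row 2: denom=6−1·1/8=47/8; d'=(-45−1·17/4)/(47/8)=-394/47
back: M2=-394/47
back: M1=17/4−1/8·-394/47=249/47
M: M0=0, M1=249/47, M2=-394/47, M3=0
seg 0: a=-4, c=M0/2=0, d=(M1−M0)/(6·3)=83/282, b=Δ0−h0·(2M0+M1)/6=-653/282
seg 1: a=-3, c=M1/2=249/94, d=(M2−M1)/(6·1)=-643/282, b=Δ1−h1·(2M1+M2)/6=794/141
seg 2: a=3, c=M2/2=-197/47, d=(M3−M2)/(6·2)=197/282, b=Δ2−h2·(2M2+M3)/6=1153/282
t_q=7/2 → seg 1, τ=1/2; S=-3+794/141·τ+249/94·τ²+-643/282·τ³=145/752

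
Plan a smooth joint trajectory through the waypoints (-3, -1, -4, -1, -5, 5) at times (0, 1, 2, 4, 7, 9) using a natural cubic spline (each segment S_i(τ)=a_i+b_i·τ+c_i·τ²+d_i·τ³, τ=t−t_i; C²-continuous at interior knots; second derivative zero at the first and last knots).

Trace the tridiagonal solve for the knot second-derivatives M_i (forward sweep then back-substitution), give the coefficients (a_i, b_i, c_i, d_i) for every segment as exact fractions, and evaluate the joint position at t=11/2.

Δ: Δ0=2, Δ1=-3, Δ2=3/2, Δ3=-4/3, Δ4=5
row 1: diag=4, rhs=-30; c'=1/4, d'=-15/2
row 2: denom=6−1·1/4=23/4; d'=(27−1·-15/2)/(23/4)=6
row 3: denom=10−2·8/23=214/23; d'=(-17−2·6)/(214/23)=-667/214
row 4: denom=10−3·69/214=1933/214; d'=(38−3·-667/214)/(1933/214)=10133/1933
back: M4=10133/1933
back: M3=-667/214−69/214·10133/1933=-9292/1933
back: M2=6−8/23·-9292/1933=14830/1933
back: M1=-15/2−1/4·14830/1933=-18205/1933
M: M0=0, M1=-18205/1933, M2=14830/1933, M3=-9292/1933, M4=10133/1933, M5=0
seg 0: a=-3, c=M0/2=0, d=(M1−M0)/(6·1)=-18205/11598, b=Δ0−h0·(2M0+M1)/6=41401/11598
seg 1: a=-1, c=M1/2=-18205/3866, d=(M2−M1)/(6·1)=33035/11598, b=Δ1−h1·(2M1+M2)/6=-6607/5799
seg 2: a=-4, c=M2/2=7415/1933, d=(M3−M2)/(6·2)=-12061/11598, b=Δ2−h2·(2M2+M3)/6=-23339/11598
seg 3: a=-1, c=M3/2=-4646/1933, d=(M4−M3)/(6·3)=6475/11598, b=Δ3−h3·(2M3+M4)/6=9889/11598
seg 4: a=-5, c=M4/2=10133/3866, d=(M5−M4)/(6·2)=-10133/23196, b=Δ4−h4·(2M4+M5)/6=8729/5799
t_q=11/2 → seg 3, τ=3/2; S=-1+9889/11598·τ+-4646/1933·τ²+6475/11598·τ³=-100353/30928

  seg 0: a=-3 b=41401/11598 c=0 d=-18205/11598
  seg 1: a=-1 b=-6607/5799 c=-18205/3866 d=33035/11598
  seg 2: a=-4 b=-23339/11598 c=7415/1933 d=-12061/11598
  seg 3: a=-1 b=9889/11598 c=-4646/1933 d=6475/11598
  seg 4: a=-5 b=8729/5799 c=10133/3866 d=-10133/23196
S(11/2) = -100353/30928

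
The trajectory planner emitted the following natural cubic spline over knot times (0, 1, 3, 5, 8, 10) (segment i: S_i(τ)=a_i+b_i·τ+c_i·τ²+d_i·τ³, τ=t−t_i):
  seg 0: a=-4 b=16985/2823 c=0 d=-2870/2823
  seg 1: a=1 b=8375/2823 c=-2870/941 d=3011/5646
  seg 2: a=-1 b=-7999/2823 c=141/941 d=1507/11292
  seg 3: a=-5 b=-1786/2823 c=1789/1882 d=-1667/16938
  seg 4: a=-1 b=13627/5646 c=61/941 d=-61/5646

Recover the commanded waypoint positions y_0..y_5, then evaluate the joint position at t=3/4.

y_0=-4 y_1=1 y_2=-1 y_3=-5 y_4=-1 y_5=4
S(3/4) = 2517/30112

y_0 = S_0(0) = a_0 = -4
y_1 = S_1(0) = a_1 = 1
y_2 = S_2(0) = a_2 = -1
y_3 = S_3(0) = a_3 = -5
y_4 = S_4(0) = a_4 = -1
y_5 = S_4(2) = 4
t_q=3/4 is in segment 0 (τ=3/4); S_0(τ)=2517/30112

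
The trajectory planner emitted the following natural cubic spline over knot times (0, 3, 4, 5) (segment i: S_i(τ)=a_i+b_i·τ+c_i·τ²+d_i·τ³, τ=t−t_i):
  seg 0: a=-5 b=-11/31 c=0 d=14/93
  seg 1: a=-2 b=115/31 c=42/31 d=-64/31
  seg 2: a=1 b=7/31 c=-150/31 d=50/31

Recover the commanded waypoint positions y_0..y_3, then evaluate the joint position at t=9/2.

y_0=-5 y_1=-2 y_2=1 y_3=-2
S(9/2) = 13/124

y_0 = S_0(0) = a_0 = -5
y_1 = S_1(0) = a_1 = -2
y_2 = S_2(0) = a_2 = 1
y_3 = S_2(1) = -2
t_q=9/2 is in segment 2 (τ=1/2); S_2(τ)=13/124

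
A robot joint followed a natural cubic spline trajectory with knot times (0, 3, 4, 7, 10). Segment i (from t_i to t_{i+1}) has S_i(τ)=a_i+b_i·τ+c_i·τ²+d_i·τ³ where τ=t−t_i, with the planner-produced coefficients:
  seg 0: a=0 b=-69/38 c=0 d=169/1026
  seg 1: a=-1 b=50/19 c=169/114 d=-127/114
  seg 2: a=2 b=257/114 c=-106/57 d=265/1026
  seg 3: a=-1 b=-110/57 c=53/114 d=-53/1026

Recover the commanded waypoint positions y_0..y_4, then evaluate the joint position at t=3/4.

y_0=0 y_1=-1 y_2=2 y_3=-1 y_4=-4
S(3/4) = -3143/2432

y_0 = S_0(0) = a_0 = 0
y_1 = S_1(0) = a_1 = -1
y_2 = S_2(0) = a_2 = 2
y_3 = S_3(0) = a_3 = -1
y_4 = S_3(3) = -4
t_q=3/4 is in segment 0 (τ=3/4); S_0(τ)=-3143/2432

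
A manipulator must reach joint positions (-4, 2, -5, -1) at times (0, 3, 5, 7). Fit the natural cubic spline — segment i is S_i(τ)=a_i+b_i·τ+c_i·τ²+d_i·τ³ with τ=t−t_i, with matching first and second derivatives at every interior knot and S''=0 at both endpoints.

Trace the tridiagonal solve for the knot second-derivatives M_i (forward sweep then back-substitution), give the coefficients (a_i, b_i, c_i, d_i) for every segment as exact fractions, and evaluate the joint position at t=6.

Δ: Δ0=2, Δ1=-7/2, Δ2=2
row 1: diag=10, rhs=-33; c'=1/5, d'=-33/10
row 2: denom=8−2·1/5=38/5; d'=(33−2·-33/10)/(38/5)=99/19
back: M2=99/19
back: M1=-33/10−1/5·99/19=-165/38
M: M0=0, M1=-165/38, M2=99/19, M3=0
seg 0: a=-4, c=M0/2=0, d=(M1−M0)/(6·3)=-55/228, b=Δ0−h0·(2M0+M1)/6=317/76
seg 1: a=2, c=M1/2=-165/76, d=(M2−M1)/(6·2)=121/152, b=Δ1−h1·(2M1+M2)/6=-89/38
seg 2: a=-5, c=M2/2=99/38, d=(M3−M2)/(6·2)=-33/76, b=Δ2−h2·(2M2+M3)/6=-28/19
t_q=6 → seg 2, τ=1; S=-5+-28/19·τ+99/38·τ²+-33/76·τ³=-327/76

  seg 0: a=-4 b=317/76 c=0 d=-55/228
  seg 1: a=2 b=-89/38 c=-165/76 d=121/152
  seg 2: a=-5 b=-28/19 c=99/38 d=-33/76
S(6) = -327/76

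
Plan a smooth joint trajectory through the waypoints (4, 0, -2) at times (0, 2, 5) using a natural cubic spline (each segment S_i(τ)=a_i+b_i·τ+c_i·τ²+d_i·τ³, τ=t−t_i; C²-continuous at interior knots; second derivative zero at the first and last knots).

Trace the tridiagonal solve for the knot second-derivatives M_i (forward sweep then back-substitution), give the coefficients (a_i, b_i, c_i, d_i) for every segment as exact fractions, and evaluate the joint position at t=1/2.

Δ: Δ0=-2, Δ1=-2/3
row 1: diag=10, rhs=8; c'=3/10, d'=4/5
back: M1=4/5
M: M0=0, M1=4/5, M2=0
seg 0: a=4, c=M0/2=0, d=(M1−M0)/(6·2)=1/15, b=Δ0−h0·(2M0+M1)/6=-34/15
seg 1: a=0, c=M1/2=2/5, d=(M2−M1)/(6·3)=-2/45, b=Δ1−h1·(2M1+M2)/6=-22/15
t_q=1/2 → seg 0, τ=1/2; S=4+-34/15·τ+0·τ²+1/15·τ³=23/8

  seg 0: a=4 b=-34/15 c=0 d=1/15
  seg 1: a=0 b=-22/15 c=2/5 d=-2/45
S(1/2) = 23/8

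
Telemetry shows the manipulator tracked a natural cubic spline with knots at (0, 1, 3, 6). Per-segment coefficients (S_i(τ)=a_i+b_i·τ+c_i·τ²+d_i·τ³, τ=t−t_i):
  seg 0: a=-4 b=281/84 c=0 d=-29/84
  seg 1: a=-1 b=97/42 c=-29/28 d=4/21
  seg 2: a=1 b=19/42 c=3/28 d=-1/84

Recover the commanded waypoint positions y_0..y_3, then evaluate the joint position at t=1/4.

y_0 = S_0(0) = a_0 = -4
y_1 = S_1(0) = a_1 = -1
y_2 = S_2(0) = a_2 = 1
y_3 = S_2(3) = 3
t_q=1/4 is in segment 0 (τ=1/4); S_0(τ)=-5679/1792

y_0=-4 y_1=-1 y_2=1 y_3=3
S(1/4) = -5679/1792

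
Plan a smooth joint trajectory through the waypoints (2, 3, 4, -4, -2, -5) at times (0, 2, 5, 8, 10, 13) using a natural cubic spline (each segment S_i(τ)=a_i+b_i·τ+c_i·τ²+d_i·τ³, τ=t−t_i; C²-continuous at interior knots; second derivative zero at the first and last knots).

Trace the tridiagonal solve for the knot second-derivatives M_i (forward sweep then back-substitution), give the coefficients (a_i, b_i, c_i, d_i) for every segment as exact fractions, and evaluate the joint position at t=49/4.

Δ: Δ0=1/2, Δ1=1/3, Δ2=-8/3, Δ3=1, Δ4=-1
row 1: diag=10, rhs=-1; c'=3/10, d'=-1/10
row 2: denom=12−3·3/10=111/10; d'=(-18−3·-1/10)/(111/10)=-59/37
row 3: denom=10−3·10/37=340/37; d'=(22−3·-59/37)/(340/37)=991/340
row 4: denom=10−2·37/170=813/85; d'=(-12−2·991/340)/(813/85)=-3031/1626
back: M4=-3031/1626
back: M3=991/340−37/170·-3031/1626=5399/1626
back: M2=-59/37−10/37·5399/1626=-2026/813
back: M1=-1/10−3/10·-2026/813=351/542
M: M0=0, M1=351/542, M2=-2026/813, M3=5399/1626, M4=-3031/1626, M5=0
seg 0: a=2, c=M0/2=0, d=(M1−M0)/(6·2)=117/2168, b=Δ0−h0·(2M0+M1)/6=77/271
seg 1: a=3, c=M1/2=351/1084, d=(M2−M1)/(6·3)=-5105/29268, b=Δ1−h1·(2M1+M2)/6=505/542
seg 2: a=4, c=M2/2=-1013/813, d=(M3−M2)/(6·3)=9451/29268, b=Δ2−h2·(2M2+M3)/6=-1989/1084
seg 3: a=-4, c=M3/2=5399/3252, d=(M4−M3)/(6·2)=-1405/3252, b=Δ3−h3·(2M3+M4)/6=-321/542
seg 4: a=-2, c=M4/2=-3031/3252, d=(M5−M4)/(6·3)=3031/29268, b=Δ4−h4·(2M4+M5)/6=1405/1626
t_q=49/4 → seg 4, τ=9/4; S=-2+1405/1626·τ+-3031/3252·τ²+3031/29268·τ³=-249383/69376

  seg 0: a=2 b=77/271 c=0 d=117/2168
  seg 1: a=3 b=505/542 c=351/1084 d=-5105/29268
  seg 2: a=4 b=-1989/1084 c=-1013/813 d=9451/29268
  seg 3: a=-4 b=-321/542 c=5399/3252 d=-1405/3252
  seg 4: a=-2 b=1405/1626 c=-3031/3252 d=3031/29268
S(49/4) = -249383/69376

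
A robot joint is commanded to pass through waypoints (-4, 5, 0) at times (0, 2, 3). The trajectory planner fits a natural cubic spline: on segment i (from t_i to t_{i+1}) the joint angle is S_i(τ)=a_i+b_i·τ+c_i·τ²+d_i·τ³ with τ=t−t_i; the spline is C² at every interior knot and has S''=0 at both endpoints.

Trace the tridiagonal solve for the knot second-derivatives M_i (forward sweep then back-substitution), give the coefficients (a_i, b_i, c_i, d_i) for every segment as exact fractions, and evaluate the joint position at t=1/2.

  seg 0: a=-4 b=23/3 c=0 d=-19/24
  seg 1: a=5 b=-11/6 c=-19/4 d=19/12
S(1/2) = -17/64

Δ: Δ0=9/2, Δ1=-5
row 1: diag=6, rhs=-57; c'=1/6, d'=-19/2
back: M1=-19/2
M: M0=0, M1=-19/2, M2=0
seg 0: a=-4, c=M0/2=0, d=(M1−M0)/(6·2)=-19/24, b=Δ0−h0·(2M0+M1)/6=23/3
seg 1: a=5, c=M1/2=-19/4, d=(M2−M1)/(6·1)=19/12, b=Δ1−h1·(2M1+M2)/6=-11/6
t_q=1/2 → seg 0, τ=1/2; S=-4+23/3·τ+0·τ²+-19/24·τ³=-17/64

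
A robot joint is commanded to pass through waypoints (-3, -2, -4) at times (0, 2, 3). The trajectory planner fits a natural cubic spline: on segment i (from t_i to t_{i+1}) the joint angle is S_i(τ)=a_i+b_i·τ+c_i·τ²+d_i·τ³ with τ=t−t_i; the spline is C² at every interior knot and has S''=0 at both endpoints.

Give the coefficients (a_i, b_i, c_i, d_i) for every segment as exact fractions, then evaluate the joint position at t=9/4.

Δ: Δ0=1/2, Δ1=-2
row 1: diag=6, rhs=-15; c'=1/6, d'=-5/2
back: M1=-5/2
M: M0=0, M1=-5/2, M2=0
seg 0: a=-3, c=M0/2=0, d=(M1−M0)/(6·2)=-5/24, b=Δ0−h0·(2M0+M1)/6=4/3
seg 1: a=-2, c=M1/2=-5/4, d=(M2−M1)/(6·1)=5/12, b=Δ1−h1·(2M1+M2)/6=-7/6
t_q=9/4 → seg 1, τ=1/4; S=-2+-7/6·τ+-5/4·τ²+5/12·τ³=-605/256

  seg 0: a=-3 b=4/3 c=0 d=-5/24
  seg 1: a=-2 b=-7/6 c=-5/4 d=5/12
S(9/4) = -605/256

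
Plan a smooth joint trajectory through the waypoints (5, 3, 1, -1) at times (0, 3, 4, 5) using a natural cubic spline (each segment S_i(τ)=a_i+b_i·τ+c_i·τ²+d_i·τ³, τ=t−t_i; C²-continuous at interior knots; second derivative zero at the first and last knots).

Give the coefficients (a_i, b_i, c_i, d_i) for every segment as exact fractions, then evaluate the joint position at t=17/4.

Δ: Δ0=-2/3, Δ1=-2, Δ2=-2
row 1: diag=8, rhs=-8; c'=1/8, d'=-1
row 2: denom=4−1·1/8=31/8; d'=(0−1·-1)/(31/8)=8/31
back: M2=8/31
back: M1=-1−1/8·8/31=-32/31
M: M0=0, M1=-32/31, M2=8/31, M3=0
seg 0: a=5, c=M0/2=0, d=(M1−M0)/(6·3)=-16/279, b=Δ0−h0·(2M0+M1)/6=-14/93
seg 1: a=3, c=M1/2=-16/31, d=(M2−M1)/(6·1)=20/93, b=Δ1−h1·(2M1+M2)/6=-158/93
seg 2: a=1, c=M2/2=4/31, d=(M3−M2)/(6·1)=-4/93, b=Δ2−h2·(2M2+M3)/6=-194/93
t_q=17/4 → seg 2, τ=1/4; S=1+-194/93·τ+4/31·τ²+-4/93·τ³=241/496

  seg 0: a=5 b=-14/93 c=0 d=-16/279
  seg 1: a=3 b=-158/93 c=-16/31 d=20/93
  seg 2: a=1 b=-194/93 c=4/31 d=-4/93
S(17/4) = 241/496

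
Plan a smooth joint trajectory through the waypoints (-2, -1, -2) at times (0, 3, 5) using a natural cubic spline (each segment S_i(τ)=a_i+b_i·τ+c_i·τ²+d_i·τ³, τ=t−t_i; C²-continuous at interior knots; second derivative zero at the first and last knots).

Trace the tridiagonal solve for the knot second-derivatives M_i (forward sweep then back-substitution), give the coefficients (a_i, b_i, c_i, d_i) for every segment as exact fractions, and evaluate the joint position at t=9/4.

  seg 0: a=-2 b=7/12 c=0 d=-1/36
  seg 1: a=-1 b=-1/6 c=-1/4 d=1/24
S(9/4) = -257/256

Δ: Δ0=1/3, Δ1=-1/2
row 1: diag=10, rhs=-5; c'=1/5, d'=-1/2
back: M1=-1/2
M: M0=0, M1=-1/2, M2=0
seg 0: a=-2, c=M0/2=0, d=(M1−M0)/(6·3)=-1/36, b=Δ0−h0·(2M0+M1)/6=7/12
seg 1: a=-1, c=M1/2=-1/4, d=(M2−M1)/(6·2)=1/24, b=Δ1−h1·(2M1+M2)/6=-1/6
t_q=9/4 → seg 0, τ=9/4; S=-2+7/12·τ+0·τ²+-1/36·τ³=-257/256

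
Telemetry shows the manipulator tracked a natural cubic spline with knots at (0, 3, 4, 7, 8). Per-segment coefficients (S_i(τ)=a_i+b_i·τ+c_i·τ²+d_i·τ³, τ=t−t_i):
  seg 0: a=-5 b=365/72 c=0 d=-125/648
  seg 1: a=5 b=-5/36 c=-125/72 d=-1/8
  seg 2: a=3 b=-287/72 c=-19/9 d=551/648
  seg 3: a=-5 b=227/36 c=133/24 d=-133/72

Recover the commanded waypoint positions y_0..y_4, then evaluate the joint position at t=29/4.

y_0=-5 y_1=5 y_2=3 y_3=-5 y_4=5
S(29/4) = -4771/1536

y_0 = S_0(0) = a_0 = -5
y_1 = S_1(0) = a_1 = 5
y_2 = S_2(0) = a_2 = 3
y_3 = S_3(0) = a_3 = -5
y_4 = S_3(1) = 5
t_q=29/4 is in segment 3 (τ=1/4); S_3(τ)=-4771/1536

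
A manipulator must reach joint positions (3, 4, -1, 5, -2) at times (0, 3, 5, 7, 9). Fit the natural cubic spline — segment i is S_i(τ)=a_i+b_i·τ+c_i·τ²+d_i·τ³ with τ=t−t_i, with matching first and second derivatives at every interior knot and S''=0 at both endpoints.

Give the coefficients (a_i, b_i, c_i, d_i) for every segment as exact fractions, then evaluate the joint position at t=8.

  seg 0: a=3 b=11/6 c=0 d=-1/6
  seg 1: a=4 b=-8/3 c=-3/2 d=19/24
  seg 2: a=-1 b=5/6 c=13/4 d=-13/12
  seg 3: a=5 b=5/6 c=-13/4 d=13/24
S(8) = 25/8

Δ: Δ0=1/3, Δ1=-5/2, Δ2=3, Δ3=-7/2
row 1: diag=10, rhs=-17; c'=1/5, d'=-17/10
row 2: denom=8−2·1/5=38/5; d'=(33−2·-17/10)/(38/5)=91/19
row 3: denom=8−2·5/19=142/19; d'=(-39−2·91/19)/(142/19)=-13/2
back: M3=-13/2
back: M2=91/19−5/19·-13/2=13/2
back: M1=-17/10−1/5·13/2=-3
M: M0=0, M1=-3, M2=13/2, M3=-13/2, M4=0
seg 0: a=3, c=M0/2=0, d=(M1−M0)/(6·3)=-1/6, b=Δ0−h0·(2M0+M1)/6=11/6
seg 1: a=4, c=M1/2=-3/2, d=(M2−M1)/(6·2)=19/24, b=Δ1−h1·(2M1+M2)/6=-8/3
seg 2: a=-1, c=M2/2=13/4, d=(M3−M2)/(6·2)=-13/12, b=Δ2−h2·(2M2+M3)/6=5/6
seg 3: a=5, c=M3/2=-13/4, d=(M4−M3)/(6·2)=13/24, b=Δ3−h3·(2M3+M4)/6=5/6
t_q=8 → seg 3, τ=1; S=5+5/6·τ+-13/4·τ²+13/24·τ³=25/8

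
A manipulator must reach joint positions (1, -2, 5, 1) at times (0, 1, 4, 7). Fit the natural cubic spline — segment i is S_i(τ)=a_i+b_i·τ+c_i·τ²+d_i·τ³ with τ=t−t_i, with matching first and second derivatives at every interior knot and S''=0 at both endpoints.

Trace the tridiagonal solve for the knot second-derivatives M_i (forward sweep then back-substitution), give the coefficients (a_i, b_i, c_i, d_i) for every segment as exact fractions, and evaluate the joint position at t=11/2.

Δ: Δ0=-3, Δ1=7/3, Δ2=-4/3
row 1: diag=8, rhs=32; c'=3/8, d'=4
row 2: denom=12−3·3/8=87/8; d'=(-22−3·4)/(87/8)=-272/87
back: M2=-272/87
back: M1=4−3/8·-272/87=150/29
M: M0=0, M1=150/29, M2=-272/87, M3=0
seg 0: a=1, c=M0/2=0, d=(M1−M0)/(6·1)=25/29, b=Δ0−h0·(2M0+M1)/6=-112/29
seg 1: a=-2, c=M1/2=75/29, d=(M2−M1)/(6·3)=-361/783, b=Δ1−h1·(2M1+M2)/6=-37/29
seg 2: a=5, c=M2/2=-136/87, d=(M3−M2)/(6·3)=136/783, b=Δ2−h2·(2M2+M3)/6=52/29
t_q=11/2 → seg 2, τ=3/2; S=5+52/29·τ+-136/87·τ²+136/783·τ³=138/29

  seg 0: a=1 b=-112/29 c=0 d=25/29
  seg 1: a=-2 b=-37/29 c=75/29 d=-361/783
  seg 2: a=5 b=52/29 c=-136/87 d=136/783
S(11/2) = 138/29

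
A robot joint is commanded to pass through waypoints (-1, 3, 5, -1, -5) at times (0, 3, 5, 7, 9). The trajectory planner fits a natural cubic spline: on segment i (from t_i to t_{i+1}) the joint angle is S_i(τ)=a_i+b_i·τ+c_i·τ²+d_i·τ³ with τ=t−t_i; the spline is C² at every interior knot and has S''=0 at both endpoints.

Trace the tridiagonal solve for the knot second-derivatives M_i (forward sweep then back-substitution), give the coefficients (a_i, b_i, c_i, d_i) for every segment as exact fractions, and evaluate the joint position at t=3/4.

Δ: Δ0=4/3, Δ1=1, Δ2=-3, Δ3=-2
row 1: diag=10, rhs=-2; c'=1/5, d'=-1/5
row 2: denom=8−2·1/5=38/5; d'=(-24−2·-1/5)/(38/5)=-59/19
row 3: denom=8−2·5/19=142/19; d'=(6−2·-59/19)/(142/19)=116/71
back: M3=116/71
back: M2=-59/19−5/19·116/71=-251/71
back: M1=-1/5−1/5·-251/71=36/71
M: M0=0, M1=36/71, M2=-251/71, M3=116/71, M4=0
seg 0: a=-1, c=M0/2=0, d=(M1−M0)/(6·3)=2/71, b=Δ0−h0·(2M0+M1)/6=230/213
seg 1: a=3, c=M1/2=18/71, d=(M2−M1)/(6·2)=-287/852, b=Δ1−h1·(2M1+M2)/6=392/213
seg 2: a=5, c=M2/2=-251/142, d=(M3−M2)/(6·2)=367/852, b=Δ2−h2·(2M2+M3)/6=-253/213
seg 3: a=-1, c=M3/2=58/71, d=(M4−M3)/(6·2)=-29/213, b=Δ3−h3·(2M3+M4)/6=-658/213
t_q=3/4 → seg 0, τ=3/4; S=-1+230/213·τ+0·τ²+2/71·τ³=-405/2272

  seg 0: a=-1 b=230/213 c=0 d=2/71
  seg 1: a=3 b=392/213 c=18/71 d=-287/852
  seg 2: a=5 b=-253/213 c=-251/142 d=367/852
  seg 3: a=-1 b=-658/213 c=58/71 d=-29/213
S(3/4) = -405/2272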